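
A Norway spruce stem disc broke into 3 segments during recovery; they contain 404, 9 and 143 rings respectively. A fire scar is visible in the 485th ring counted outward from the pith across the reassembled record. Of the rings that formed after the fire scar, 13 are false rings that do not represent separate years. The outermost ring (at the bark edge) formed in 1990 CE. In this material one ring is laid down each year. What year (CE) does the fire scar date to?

1932 CE

Total rings = 404 + 9 + 143 = 556.
Between ring 485 and the bark edge there are 556 − 485 = 71 rings.
Excluding 13 false rings: 71 − 13 = 58.
The ring at the bark edge is 1990 CE, so the fire scar dates to 1990 − 58 = 1932 CE.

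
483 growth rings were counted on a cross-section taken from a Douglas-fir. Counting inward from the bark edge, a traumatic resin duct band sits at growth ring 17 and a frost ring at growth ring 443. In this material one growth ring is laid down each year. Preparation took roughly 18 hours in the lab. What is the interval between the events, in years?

443 − 17 = 426 growth rings lie between the two events.
At one growth ring per year, 426 years elapsed between them.

426 years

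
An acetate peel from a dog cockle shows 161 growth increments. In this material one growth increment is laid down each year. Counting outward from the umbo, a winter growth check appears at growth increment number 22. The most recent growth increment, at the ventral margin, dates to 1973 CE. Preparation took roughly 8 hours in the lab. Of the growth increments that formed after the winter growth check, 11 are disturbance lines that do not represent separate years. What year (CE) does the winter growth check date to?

161 − 22 = 139 growth increments lie beyond the winter growth check toward the ventral margin.
Excluding 11 false growth increments: 139 − 11 = 128.
Counting back 128 years from 1973 CE places the winter growth check in 1973 − 128 = 1845 CE.

1845 CE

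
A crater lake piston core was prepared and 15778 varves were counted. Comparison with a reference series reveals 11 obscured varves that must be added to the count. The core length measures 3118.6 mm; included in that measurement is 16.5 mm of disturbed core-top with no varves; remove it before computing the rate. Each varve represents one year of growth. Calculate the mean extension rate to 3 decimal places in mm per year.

0.196 mm per year

Adjusted count: 15778 + 11 = 15789 varves.
Removing the 16.5 mm offcut leaves 3118.6 − 16.5 = 3102.1 mm.
Extension rate ≈ 3102.1 / 15789 = 0.196 mm per year.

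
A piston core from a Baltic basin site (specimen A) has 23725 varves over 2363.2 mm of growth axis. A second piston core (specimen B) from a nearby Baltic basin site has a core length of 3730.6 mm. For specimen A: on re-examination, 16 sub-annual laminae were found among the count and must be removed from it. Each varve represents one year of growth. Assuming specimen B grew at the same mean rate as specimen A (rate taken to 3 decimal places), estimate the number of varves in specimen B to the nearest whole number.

37306 varves

Specimen A: adjusted count: 23725 − 16 = 23709 varves.
A: 2363.2 mm over 23709 years gives 2363.2 / 23709 ≈ 0.100 mm per year.
For B, 3730.6 / 0.100 = 37306.00 years ≈ 37306 varves.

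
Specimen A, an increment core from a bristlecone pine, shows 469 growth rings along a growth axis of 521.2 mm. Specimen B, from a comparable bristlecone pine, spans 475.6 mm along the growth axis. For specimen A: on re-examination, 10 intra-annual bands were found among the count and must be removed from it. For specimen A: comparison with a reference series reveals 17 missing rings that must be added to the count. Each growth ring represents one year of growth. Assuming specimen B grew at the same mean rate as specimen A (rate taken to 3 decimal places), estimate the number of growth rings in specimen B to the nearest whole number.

Specimen A: after corrections the count is 469 − 10 + 17 = 476 growth rings.
A: 521.2 mm over 476 years gives 521.2 / 476 ≈ 1.095 mm per year.
B spans 475.6 / 1.095 = 434.34 years ≈ 434 growth rings.

434 growth rings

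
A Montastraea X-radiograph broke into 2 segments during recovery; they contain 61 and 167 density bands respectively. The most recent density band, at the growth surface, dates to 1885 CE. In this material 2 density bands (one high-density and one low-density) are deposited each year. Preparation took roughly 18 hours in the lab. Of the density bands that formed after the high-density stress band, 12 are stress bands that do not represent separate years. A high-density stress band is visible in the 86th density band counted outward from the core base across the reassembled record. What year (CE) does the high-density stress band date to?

1820 CE

Total density bands = 61 + 167 = 228.
228 − 86 = 142 density bands lie beyond the high-density stress band toward the growth surface.
142 − 12 false = 130 true density bands after the high-density stress band.
Dividing by 2 density bands per year: 130 / 2 = 65 years.
The density band at the growth surface is 1885 CE, so the high-density stress band dates to 1885 − 65 = 1820 CE.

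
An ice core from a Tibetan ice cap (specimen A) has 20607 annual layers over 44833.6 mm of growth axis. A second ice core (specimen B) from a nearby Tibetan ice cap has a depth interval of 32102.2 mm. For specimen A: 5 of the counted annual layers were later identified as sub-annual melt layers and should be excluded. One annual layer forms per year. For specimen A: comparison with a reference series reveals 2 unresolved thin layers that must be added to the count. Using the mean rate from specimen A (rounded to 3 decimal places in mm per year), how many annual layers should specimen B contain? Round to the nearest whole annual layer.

14753 annual layers

Specimen A: after corrections the count is 20607 − 5 + 2 = 20604 annual layers.
A: Mean rate = 44833.6 mm / 20604 years ≈ 2.176 mm/year.
B spans 32102.2 / 2.176 = 14752.85 years ≈ 14753 annual layers.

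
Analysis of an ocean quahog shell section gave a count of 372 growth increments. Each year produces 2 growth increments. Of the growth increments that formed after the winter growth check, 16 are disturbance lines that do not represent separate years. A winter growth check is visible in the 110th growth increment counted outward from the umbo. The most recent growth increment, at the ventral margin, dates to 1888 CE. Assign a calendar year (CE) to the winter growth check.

The winter growth check sits at growth increment 110 from the umbo, so 372 − 110 = 262 growth increments formed after it.
262 − 16 false = 246 true growth increments after the winter growth check.
Dividing by 2 growth increments per year: 246 / 2 = 123 years.
Counting back 123 years from 1888 CE places the winter growth check in 1888 − 123 = 1765 CE.

1765 CE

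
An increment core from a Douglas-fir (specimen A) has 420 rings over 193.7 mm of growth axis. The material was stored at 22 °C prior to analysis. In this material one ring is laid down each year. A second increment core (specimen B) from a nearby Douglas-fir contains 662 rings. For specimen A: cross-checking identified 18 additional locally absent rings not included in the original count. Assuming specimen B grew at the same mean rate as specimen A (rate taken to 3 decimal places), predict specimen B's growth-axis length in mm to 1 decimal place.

Specimen A: correcting the raw count gives 420 + 18 = 438 true rings.
A: Mean rate = 193.7 mm / 438 years ≈ 0.442 mm/yr.
B's length ≈ 0.442 × 662 = 292.6 mm.

292.6 mm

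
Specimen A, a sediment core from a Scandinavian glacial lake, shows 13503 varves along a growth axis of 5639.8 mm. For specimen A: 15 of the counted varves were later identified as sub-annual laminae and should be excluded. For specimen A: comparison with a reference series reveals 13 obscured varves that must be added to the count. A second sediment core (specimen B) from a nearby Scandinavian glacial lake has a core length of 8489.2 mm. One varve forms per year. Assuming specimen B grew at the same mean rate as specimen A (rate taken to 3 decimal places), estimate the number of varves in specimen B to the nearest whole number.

Specimen A: after corrections the count is 13503 − 15 + 13 = 13501 varves.
A: Extension rate ≈ 5639.8 / 13501 = 0.418 mm/yr.
Specimen B: 8489.2 mm / 0.418 mm per year = 20309.09 years ≈ 20309 varves.

20309 varves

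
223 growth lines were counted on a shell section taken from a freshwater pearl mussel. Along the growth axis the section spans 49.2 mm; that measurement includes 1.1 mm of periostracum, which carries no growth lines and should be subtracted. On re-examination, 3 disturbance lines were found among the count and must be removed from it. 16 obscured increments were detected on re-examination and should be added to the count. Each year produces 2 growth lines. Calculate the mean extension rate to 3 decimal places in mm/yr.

Adjusted count: 223 − 3 + 16 = 236 growth lines.
Dividing by 2 growth lines per year: 236 / 2 = 118 years.
Net length = 49.2 − 1.1 = 48.1 mm.
Mean rate = 48.1 mm / 118 years ≈ 0.408 mm/yr.

0.408 mm/yr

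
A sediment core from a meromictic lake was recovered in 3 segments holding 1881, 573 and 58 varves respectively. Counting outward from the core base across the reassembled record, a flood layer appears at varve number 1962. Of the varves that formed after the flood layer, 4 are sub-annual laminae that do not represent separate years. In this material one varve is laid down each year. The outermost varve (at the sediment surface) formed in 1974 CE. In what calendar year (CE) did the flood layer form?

Total varves = 1881 + 573 + 58 = 2512.
Between varve 1962 and the sediment surface there are 2512 − 1962 = 550 varves.
550 − 4 false = 546 true varves after the flood layer.
Counting back 546 years from 1974 CE places the flood layer in 1974 − 546 = 1428 CE.

1428 CE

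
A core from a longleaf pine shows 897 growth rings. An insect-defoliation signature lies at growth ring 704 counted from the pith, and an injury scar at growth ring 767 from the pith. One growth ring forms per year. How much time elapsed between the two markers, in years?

63 years

The two markers are separated by 767 − 704 = 63 growth rings.
That is 63 years at one growth ring per year.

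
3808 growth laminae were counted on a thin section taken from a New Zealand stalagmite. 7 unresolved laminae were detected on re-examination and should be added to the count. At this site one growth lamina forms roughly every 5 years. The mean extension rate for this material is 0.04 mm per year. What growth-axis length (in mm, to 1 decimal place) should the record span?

763.0 mm

True growth lamina count = 3808 + 7 = 3815.
3815 growth laminae at 5 years each span 3815 × 5 = 19075 years.
Predicted length = 0.04 mm/year × 19075 years = 763.0 mm.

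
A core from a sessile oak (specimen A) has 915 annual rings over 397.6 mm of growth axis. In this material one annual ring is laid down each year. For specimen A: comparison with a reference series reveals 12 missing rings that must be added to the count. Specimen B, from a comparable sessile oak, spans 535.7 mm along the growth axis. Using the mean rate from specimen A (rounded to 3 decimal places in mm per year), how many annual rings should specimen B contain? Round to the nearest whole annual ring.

1249 annual rings

Specimen A: true annual ring count = 915 + 12 = 927.
A: Extension rate ≈ 397.6 / 927 = 0.429 mm/yr.
Specimen B: 535.7 mm / 0.429 mm per year = 1248.72 years ≈ 1249 annual rings.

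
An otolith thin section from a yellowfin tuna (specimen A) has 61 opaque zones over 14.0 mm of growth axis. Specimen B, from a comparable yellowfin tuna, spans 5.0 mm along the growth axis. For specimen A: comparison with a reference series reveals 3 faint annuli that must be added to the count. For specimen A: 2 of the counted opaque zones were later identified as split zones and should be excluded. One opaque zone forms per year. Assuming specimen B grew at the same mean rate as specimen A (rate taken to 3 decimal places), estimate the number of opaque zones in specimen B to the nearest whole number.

Specimen A: adjusted count: 61 − 2 + 3 = 62 opaque zones.
A: Mean rate = 14.0 mm / 62 years ≈ 0.226 mm per year.
For B, 5.0 / 0.226 = 22.12 years ≈ 22 opaque zones.

22 opaque zones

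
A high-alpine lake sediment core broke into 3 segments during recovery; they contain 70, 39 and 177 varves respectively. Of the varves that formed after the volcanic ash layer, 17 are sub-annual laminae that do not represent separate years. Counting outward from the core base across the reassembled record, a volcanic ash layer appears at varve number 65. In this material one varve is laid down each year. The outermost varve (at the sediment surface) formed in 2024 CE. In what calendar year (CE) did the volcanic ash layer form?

1820 CE

Total varves = 70 + 39 + 177 = 286.
The volcanic ash layer sits at varve 65 from the core base, so 286 − 65 = 221 varves formed after it.
Excluding 17 false varves: 221 − 17 = 204.
The varve at the sediment surface is 2024 CE, so the volcanic ash layer dates to 2024 − 204 = 1820 CE.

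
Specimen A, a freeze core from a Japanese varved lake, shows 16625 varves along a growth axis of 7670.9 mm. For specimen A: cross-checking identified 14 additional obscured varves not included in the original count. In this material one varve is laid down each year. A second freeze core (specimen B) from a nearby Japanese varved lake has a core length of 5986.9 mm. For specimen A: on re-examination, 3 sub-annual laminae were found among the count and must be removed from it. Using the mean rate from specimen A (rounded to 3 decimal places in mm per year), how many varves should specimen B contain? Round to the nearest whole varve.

12987 varves

Specimen A: correcting the raw count gives 16625 − 3 + 14 = 16636 true varves.
A: Extension rate ≈ 7670.9 / 16636 = 0.461 mm/year.
B spans 5986.9 / 0.461 = 12986.77 years ≈ 12987 varves.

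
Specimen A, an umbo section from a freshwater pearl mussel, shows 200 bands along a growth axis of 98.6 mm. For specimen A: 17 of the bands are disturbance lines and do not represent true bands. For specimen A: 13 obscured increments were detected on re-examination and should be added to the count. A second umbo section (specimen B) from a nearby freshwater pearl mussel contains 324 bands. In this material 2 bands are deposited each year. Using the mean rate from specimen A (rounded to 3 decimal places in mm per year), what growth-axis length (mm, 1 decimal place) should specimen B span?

Specimen A: true band count = 200 − 17 + 13 = 196.
Specimen A: 196 bands at 2 per year is 196 / 2 = 98 years.
A: Mean rate = 98.6 mm / 98 years ≈ 1.006 mm/year.
Specimen B: dividing by 2 bands per year: 324 / 2 = 162 years. B's length ≈ 1.006 × 162 = 163.0 mm.

163.0 mm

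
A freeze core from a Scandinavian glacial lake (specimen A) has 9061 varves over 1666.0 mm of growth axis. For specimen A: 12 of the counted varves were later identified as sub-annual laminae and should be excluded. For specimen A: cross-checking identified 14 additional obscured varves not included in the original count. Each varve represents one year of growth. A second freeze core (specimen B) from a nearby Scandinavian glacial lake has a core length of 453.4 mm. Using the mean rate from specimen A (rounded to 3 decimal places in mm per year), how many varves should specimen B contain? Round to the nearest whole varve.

Specimen A: after corrections the count is 9061 − 12 + 14 = 9063 varves.
A: Extension rate ≈ 1666.0 / 9063 = 0.184 mm/year.
For B, 453.4 / 0.184 = 2464.13 years ≈ 2464 varves.

2464 varves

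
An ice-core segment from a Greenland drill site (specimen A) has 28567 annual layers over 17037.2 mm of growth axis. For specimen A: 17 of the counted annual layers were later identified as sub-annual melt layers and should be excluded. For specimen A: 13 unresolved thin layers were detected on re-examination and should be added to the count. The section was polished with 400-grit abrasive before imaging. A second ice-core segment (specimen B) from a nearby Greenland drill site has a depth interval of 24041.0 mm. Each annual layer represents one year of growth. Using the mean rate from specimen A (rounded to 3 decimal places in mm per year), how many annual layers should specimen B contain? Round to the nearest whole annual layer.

40337 annual layers

Specimen A: after corrections the count is 28567 − 17 + 13 = 28563 annual layers.
A: Mean rate = 17037.2 mm / 28563 years ≈ 0.596 mm/year.
Specimen B: 24041.0 mm / 0.596 mm per year = 40337.25 years ≈ 40337 annual layers.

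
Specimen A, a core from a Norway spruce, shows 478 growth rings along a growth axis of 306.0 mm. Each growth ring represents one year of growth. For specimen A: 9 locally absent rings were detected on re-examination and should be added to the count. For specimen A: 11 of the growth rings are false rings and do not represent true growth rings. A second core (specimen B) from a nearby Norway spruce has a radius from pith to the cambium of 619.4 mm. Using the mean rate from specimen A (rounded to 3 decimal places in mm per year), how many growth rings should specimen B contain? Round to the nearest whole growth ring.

Specimen A: true growth ring count = 478 − 11 + 9 = 476.
A: Mean rate = 306.0 mm / 476 years ≈ 0.643 mm/year.
Specimen B: 619.4 mm / 0.643 mm per year = 963.30 years ≈ 963 growth rings.

963 growth rings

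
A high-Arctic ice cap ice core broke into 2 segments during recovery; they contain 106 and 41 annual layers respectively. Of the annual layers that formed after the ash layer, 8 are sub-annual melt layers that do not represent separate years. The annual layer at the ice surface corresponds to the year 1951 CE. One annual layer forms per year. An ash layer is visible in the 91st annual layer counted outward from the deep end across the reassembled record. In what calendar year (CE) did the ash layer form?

Total annual layers = 106 + 41 = 147.
Between annual layer 91 and the ice surface there are 147 − 91 = 56 annual layers.
Excluding 8 false annual layers: 56 − 8 = 48.
Counting back 48 years from 1951 CE places the ash layer in 1951 − 48 = 1903 CE.

1903 CE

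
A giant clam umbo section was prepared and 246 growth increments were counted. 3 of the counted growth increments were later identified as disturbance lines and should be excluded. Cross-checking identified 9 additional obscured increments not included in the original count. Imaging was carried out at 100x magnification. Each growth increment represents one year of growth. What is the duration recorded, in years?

252 years

Adjusted count: 246 − 3 + 9 = 252 growth increments.
With a one-to-one growth increment periodicity this is 252 years.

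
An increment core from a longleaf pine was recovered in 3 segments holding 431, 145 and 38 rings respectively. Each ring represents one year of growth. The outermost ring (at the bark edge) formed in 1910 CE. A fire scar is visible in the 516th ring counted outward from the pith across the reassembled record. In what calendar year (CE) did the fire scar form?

Total rings = 431 + 145 + 38 = 614.
614 − 516 = 98 rings lie beyond the fire scar toward the bark edge.
1910 − 98 = 1812 CE.

1812 CE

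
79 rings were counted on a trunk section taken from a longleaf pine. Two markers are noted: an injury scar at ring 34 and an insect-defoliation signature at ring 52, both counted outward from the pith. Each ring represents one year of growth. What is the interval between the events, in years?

52 − 34 = 18 rings lie between the two events.
At one ring per year, 18 years elapsed between them.

18 years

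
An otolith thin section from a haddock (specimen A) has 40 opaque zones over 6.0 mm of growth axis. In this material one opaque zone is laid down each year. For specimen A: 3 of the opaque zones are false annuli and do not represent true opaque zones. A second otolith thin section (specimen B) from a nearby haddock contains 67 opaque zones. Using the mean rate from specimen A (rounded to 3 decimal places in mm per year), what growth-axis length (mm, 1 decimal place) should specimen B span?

Specimen A: correcting the raw count gives 40 − 3 = 37 true opaque zones.
A: 6.0 mm over 37 years gives 6.0 / 37 ≈ 0.162 mm per year.
Length of B = 0.162 × 67 = 10.9 mm.

10.9 mm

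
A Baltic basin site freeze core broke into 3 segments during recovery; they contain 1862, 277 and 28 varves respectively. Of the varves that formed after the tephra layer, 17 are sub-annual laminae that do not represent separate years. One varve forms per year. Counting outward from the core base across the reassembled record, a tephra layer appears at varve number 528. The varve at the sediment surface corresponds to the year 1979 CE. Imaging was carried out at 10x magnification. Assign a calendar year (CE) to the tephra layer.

357 CE

Total varves = 1862 + 277 + 28 = 2167.
Between varve 528 and the sediment surface there are 2167 − 528 = 1639 varves.
1639 − 17 false = 1622 true varves after the tephra layer.
Counting back 1622 years from 1979 CE places the tephra layer in 1979 − 1622 = 357 CE.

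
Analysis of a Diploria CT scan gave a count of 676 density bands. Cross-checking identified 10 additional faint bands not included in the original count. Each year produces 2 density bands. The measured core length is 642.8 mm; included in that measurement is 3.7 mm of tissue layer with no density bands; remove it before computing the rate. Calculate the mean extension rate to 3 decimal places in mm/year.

1.863 mm/year

Adjusted count: 676 + 10 = 686 density bands.
Dividing by 2 density bands per year: 686 / 2 = 343 years.
Net length = 642.8 − 3.7 = 639.1 mm.
639.1 mm over 343 years gives 639.1 / 343 ≈ 1.863 mm/year.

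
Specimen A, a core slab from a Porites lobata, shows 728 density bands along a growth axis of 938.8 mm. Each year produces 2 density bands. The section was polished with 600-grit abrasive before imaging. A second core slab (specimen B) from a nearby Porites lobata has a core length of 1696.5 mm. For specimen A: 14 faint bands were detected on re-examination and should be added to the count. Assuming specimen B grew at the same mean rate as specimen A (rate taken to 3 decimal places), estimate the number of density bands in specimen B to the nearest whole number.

Specimen A: correcting the raw count gives 728 + 14 = 742 true density bands.
Specimen A: 742 density bands at 2 per year is 742 / 2 = 371 years.
A: Mean rate = 938.8 mm / 371 years ≈ 2.530 mm/year.
Specimen B: 1696.5 mm / 2.530 mm per year = 670.55 years; at 2 density bands per year that is 670.55 × 2 ≈ 1341 density bands.

1341 density bands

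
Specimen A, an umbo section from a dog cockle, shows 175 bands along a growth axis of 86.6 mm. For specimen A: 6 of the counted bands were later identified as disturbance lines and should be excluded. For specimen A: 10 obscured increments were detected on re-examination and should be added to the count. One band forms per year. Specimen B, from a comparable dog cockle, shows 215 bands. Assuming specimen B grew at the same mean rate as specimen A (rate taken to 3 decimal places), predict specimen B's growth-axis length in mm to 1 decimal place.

104.1 mm

Specimen A: true band count = 175 − 6 + 10 = 179.
A: Mean rate = 86.6 mm / 179 years ≈ 0.484 mm/yr.
Length of B = 0.484 × 215 = 104.1 mm.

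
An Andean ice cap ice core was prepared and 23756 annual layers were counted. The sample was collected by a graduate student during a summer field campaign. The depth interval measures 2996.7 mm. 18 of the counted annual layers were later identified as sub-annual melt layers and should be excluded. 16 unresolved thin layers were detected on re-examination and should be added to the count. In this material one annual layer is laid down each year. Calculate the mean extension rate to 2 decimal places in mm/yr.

After corrections the count is 23756 − 18 + 16 = 23754 annual layers.
2996.7 mm over 23754 years gives 2996.7 / 23754 ≈ 0.13 mm/yr.

0.13 mm/yr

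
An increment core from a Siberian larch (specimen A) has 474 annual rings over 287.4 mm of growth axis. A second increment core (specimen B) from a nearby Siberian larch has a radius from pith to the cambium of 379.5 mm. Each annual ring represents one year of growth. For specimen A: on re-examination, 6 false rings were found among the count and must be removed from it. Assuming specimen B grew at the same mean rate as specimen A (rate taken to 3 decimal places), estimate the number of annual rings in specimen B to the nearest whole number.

618 annual rings

Specimen A: after corrections the count is 474 − 6 = 468 annual rings.
A: Extension rate ≈ 287.4 / 468 = 0.614 mm/year.
For B, 379.5 / 0.614 = 618.08 years ≈ 618 annual rings.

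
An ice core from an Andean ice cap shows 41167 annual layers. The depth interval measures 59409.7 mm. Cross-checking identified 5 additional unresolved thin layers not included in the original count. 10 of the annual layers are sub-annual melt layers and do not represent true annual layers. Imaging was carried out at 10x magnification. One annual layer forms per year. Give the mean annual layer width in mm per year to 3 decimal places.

Adjusted count: 41167 − 10 + 5 = 41162 annual layers.
Mean rate = 59409.7 mm / 41162 years ≈ 1.443 mm per year.

1.443 mm per year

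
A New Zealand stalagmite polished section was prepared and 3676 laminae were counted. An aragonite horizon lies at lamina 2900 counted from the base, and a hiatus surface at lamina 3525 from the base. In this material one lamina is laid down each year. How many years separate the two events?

Separation: 3525 − 2900 = 625 laminae.
That is 625 years at one lamina per year.

625 years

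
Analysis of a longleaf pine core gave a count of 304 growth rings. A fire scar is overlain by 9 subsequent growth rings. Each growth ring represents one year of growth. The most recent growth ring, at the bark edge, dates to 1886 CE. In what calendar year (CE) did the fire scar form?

There are 9 growth rings younger than the fire scar.
1886 − 9 = 1877 CE.

1877 CE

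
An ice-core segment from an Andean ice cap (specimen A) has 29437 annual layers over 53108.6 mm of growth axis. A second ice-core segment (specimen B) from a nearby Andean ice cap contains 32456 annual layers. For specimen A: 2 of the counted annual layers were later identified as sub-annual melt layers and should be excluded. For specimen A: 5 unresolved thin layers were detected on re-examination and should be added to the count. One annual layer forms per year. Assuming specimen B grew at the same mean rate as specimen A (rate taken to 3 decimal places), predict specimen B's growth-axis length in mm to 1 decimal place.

Specimen A: adjusted count: 29437 − 2 + 5 = 29440 annual layers.
A: Extension rate ≈ 53108.6 / 29440 = 1.804 mm per year.
B's length ≈ 1.804 × 32456 = 58550.6 mm.

58550.6 mm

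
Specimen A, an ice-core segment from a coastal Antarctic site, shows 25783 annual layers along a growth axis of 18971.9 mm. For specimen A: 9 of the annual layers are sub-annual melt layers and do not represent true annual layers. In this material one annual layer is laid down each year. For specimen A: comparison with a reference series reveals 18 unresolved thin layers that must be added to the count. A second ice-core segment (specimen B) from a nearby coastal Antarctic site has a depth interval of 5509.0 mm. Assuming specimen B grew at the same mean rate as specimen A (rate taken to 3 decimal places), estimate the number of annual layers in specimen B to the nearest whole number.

7485 annual layers

Specimen A: after corrections the count is 25783 − 9 + 18 = 25792 annual layers.
A: Extension rate ≈ 18971.9 / 25792 = 0.736 mm per year.
B spans 5509.0 / 0.736 = 7485.05 years ≈ 7485 annual layers.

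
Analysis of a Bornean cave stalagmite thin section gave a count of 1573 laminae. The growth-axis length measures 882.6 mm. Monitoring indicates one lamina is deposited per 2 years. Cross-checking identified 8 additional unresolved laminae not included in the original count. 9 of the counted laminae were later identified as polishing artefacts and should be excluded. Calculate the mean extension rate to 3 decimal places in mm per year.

After corrections the count is 1573 − 9 + 8 = 1572 laminae.
At 2 years per lamina, 1572 × 2 = 3144 years.
Extension rate ≈ 882.6 / 3144 = 0.281 mm per year.

0.281 mm per year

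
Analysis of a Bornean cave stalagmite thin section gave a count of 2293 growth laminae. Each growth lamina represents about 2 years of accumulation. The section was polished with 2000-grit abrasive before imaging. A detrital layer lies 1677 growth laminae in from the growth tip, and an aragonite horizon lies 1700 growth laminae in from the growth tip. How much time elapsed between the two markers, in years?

46 years

The two markers are separated by 1700 − 1677 = 23 growth laminae.
23 growth laminae at 2 years each span 23 × 2 = 46 years.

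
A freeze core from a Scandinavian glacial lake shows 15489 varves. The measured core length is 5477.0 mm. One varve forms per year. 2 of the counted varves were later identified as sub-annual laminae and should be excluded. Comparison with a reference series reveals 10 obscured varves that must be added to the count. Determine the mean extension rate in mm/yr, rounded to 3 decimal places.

0.353 mm/yr

Correcting the raw count gives 15489 − 2 + 10 = 15497 true varves.
5477.0 mm over 15497 years gives 5477.0 / 15497 ≈ 0.353 mm/yr.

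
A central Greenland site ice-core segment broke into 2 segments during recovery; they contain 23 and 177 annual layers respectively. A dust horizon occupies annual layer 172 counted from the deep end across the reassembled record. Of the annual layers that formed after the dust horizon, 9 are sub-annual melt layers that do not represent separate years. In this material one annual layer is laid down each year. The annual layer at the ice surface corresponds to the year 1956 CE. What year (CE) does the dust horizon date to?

Total annual layers = 23 + 177 = 200.
The dust horizon sits at annual layer 172 from the deep end, so 200 − 172 = 28 annual layers formed after it.
28 − 9 false = 19 true annual layers after the dust horizon.
Counting back 19 years from 1956 CE places the dust horizon in 1956 − 19 = 1937 CE.

1937 CE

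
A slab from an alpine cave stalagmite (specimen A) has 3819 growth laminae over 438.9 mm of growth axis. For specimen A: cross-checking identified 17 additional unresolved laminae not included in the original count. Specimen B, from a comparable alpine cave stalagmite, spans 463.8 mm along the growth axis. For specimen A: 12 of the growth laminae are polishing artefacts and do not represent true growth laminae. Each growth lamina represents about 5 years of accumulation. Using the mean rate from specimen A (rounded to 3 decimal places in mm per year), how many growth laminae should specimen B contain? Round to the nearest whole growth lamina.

4033 growth laminae

Specimen A: adjusted count: 3819 − 12 + 17 = 3824 growth laminae.
Specimen A: multiplying by 5 years per growth lamina: 3824 × 5 = 19120 years.
A: Extension rate ≈ 438.9 / 19120 = 0.023 mm/yr.
B spans 463.8 / 0.023 = 20165.22 years; at 5 years per growth lamina that is 20165.22 / 5 ≈ 4033 growth laminae.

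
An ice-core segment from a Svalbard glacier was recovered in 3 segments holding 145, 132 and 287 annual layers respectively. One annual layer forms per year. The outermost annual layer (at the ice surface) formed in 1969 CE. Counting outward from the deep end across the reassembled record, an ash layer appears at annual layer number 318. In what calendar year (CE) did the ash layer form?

Total annual layers = 145 + 132 + 287 = 564.
The ash layer sits at annual layer 318 from the deep end, so 564 − 318 = 246 annual layers formed after it.
The annual layer at the ice surface is 1969 CE, so the ash layer dates to 1969 − 246 = 1723 CE.

1723 CE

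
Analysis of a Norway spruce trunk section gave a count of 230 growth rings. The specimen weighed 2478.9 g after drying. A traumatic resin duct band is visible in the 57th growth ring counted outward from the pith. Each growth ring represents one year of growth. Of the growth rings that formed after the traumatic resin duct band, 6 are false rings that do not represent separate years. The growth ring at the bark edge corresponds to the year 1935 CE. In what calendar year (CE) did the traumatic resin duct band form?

Between growth ring 57 and the bark edge there are 230 − 57 = 173 growth rings.
Excluding 6 false growth rings: 173 − 6 = 167.
Counting back 167 years from 1935 CE places the traumatic resin duct band in 1935 − 167 = 1768 CE.

1768 CE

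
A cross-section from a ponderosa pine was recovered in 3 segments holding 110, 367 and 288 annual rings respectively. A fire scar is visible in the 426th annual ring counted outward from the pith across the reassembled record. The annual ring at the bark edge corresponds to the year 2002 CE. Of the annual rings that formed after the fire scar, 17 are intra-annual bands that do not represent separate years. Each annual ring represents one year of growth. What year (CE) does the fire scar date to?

1680 CE

Total annual rings = 110 + 367 + 288 = 765.
765 − 426 = 339 annual rings lie beyond the fire scar toward the bark edge.
Removing the 17 false annual rings leaves 339 − 17 = 322 true annual rings beyond the fire scar.
Counting back 322 years from 2002 CE places the fire scar in 2002 − 322 = 1680 CE.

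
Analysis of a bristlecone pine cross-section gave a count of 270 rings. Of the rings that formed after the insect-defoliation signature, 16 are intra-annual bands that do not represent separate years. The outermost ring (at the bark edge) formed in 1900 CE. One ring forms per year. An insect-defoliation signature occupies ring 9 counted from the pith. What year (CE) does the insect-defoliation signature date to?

1655 CE

Between ring 9 and the bark edge there are 270 − 9 = 261 rings.
261 − 16 false = 245 true rings after the insect-defoliation signature.
Counting back 245 years from 1900 CE places the insect-defoliation signature in 1900 − 245 = 1655 CE.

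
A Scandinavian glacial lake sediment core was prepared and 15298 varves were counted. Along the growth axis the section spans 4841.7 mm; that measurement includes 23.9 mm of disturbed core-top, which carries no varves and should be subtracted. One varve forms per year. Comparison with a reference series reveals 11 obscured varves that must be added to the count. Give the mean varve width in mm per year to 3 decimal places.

0.315 mm per year

True varve count = 15298 + 11 = 15309.
Net length = 4841.7 − 23.9 = 4817.8 mm.
Extension rate ≈ 4817.8 / 15309 = 0.315 mm per year.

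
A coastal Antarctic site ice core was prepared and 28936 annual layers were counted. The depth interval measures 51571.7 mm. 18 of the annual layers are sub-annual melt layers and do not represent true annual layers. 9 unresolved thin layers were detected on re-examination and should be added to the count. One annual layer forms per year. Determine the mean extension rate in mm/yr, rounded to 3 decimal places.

True annual layer count = 28936 − 18 + 9 = 28927.
Extension rate ≈ 51571.7 / 28927 = 1.783 mm/yr.

1.783 mm/yr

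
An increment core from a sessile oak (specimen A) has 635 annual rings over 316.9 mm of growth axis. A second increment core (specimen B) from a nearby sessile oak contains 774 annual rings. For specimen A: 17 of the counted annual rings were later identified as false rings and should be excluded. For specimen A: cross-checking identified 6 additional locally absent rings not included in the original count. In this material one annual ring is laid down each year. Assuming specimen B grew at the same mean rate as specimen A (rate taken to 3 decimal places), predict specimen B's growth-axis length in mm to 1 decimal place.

Specimen A: adjusted count: 635 − 17 + 6 = 624 annual rings.
A: Mean rate = 316.9 mm / 624 years ≈ 0.508 mm per year.
B's length ≈ 0.508 × 774 = 393.2 mm.

393.2 mm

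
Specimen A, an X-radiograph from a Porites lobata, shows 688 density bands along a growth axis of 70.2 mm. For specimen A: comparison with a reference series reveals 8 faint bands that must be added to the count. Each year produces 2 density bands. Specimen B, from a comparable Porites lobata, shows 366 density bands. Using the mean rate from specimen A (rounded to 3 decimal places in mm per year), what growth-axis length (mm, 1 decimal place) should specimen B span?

37.0 mm

Specimen A: after corrections the count is 688 + 8 = 696 density bands.
Specimen A: dividing by 2 density bands per year: 696 / 2 = 348 years.
A: 70.2 mm over 348 years gives 70.2 / 348 ≈ 0.202 mm/year.
Specimen B: with 2 density bands per year, 366 / 2 = 183 years. Length of B = 0.202 × 183 = 37.0 mm.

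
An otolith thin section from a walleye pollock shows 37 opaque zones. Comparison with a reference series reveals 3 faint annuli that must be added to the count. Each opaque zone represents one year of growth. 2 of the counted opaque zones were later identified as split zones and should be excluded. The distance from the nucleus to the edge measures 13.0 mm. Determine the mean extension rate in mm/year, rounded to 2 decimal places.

After corrections the count is 37 − 2 + 3 = 38 opaque zones.
Extension rate ≈ 13.0 / 38 = 0.34 mm/year.

0.34 mm/year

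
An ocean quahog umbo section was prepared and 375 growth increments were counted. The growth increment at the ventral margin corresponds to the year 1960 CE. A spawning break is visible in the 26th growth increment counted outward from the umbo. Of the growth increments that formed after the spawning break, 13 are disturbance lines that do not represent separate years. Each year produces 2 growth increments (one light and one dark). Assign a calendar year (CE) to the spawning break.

The spawning break sits at growth increment 26 from the umbo, so 375 − 26 = 349 growth increments formed after it.
Excluding 13 false growth increments: 349 − 13 = 336.
With 2 growth increments per year, 336 / 2 = 168 years.
Counting back 168 years from 1960 CE places the spawning break in 1960 − 168 = 1792 CE.

1792 CE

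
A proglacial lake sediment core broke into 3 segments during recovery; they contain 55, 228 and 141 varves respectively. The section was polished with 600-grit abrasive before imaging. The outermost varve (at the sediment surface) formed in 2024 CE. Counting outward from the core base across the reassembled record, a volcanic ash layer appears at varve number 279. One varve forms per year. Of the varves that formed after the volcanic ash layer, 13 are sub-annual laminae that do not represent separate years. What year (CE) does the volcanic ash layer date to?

Total varves = 55 + 228 + 141 = 424.
Between varve 279 and the sediment surface there are 424 − 279 = 145 varves.
Removing the 13 false varves leaves 145 − 13 = 132 true varves beyond the volcanic ash layer.
Counting back 132 years from 2024 CE places the volcanic ash layer in 2024 − 132 = 1892 CE.

1892 CE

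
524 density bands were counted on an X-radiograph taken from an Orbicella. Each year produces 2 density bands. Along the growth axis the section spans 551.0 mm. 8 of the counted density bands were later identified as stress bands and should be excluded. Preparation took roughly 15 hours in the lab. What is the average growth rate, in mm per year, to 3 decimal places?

Correcting the raw count gives 524 − 8 = 516 true density bands.
516 density bands at 2 per year is 516 / 2 = 258 years.
551.0 mm over 258 years gives 551.0 / 258 ≈ 2.136 mm per year.

2.136 mm per year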